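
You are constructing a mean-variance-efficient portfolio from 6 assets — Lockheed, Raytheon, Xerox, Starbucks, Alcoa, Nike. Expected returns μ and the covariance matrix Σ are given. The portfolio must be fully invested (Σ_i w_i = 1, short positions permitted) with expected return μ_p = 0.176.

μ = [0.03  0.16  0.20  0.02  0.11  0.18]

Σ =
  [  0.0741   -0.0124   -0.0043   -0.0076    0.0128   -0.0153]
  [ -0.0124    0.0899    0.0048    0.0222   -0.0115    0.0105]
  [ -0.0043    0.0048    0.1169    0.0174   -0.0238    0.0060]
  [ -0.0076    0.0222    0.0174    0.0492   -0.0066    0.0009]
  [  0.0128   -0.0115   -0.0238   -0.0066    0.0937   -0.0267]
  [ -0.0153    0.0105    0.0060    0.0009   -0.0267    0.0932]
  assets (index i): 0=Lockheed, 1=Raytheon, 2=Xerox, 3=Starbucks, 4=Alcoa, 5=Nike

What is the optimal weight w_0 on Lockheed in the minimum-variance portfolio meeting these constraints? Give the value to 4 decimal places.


0.0683

u=Σ⁻¹μ = [0.8532  2.0276  2.1681  -0.8540  2.4876  2.4243]
v=Σ⁻¹𝟙 = [17.7968  8.9528  8.9023  17.9503  17.7003  16.9669]
a=μᵀu=1.476579  b=𝟙ᵀu=9.106908  c=𝟙ᵀv=88.269549  D=ac−b²=47.401160
λ₁=(c·0.176−b)/D = (88.269549·0.176−9.106908)/47.401160 = 0.135620
λ₂=(a−b·0.176)/D = (1.476579−9.106908·0.176)/47.401160 = -0.002663
w* = 0.135620·u + -0.002663·v:
  w_0 = 0.135620·0.8532 + -0.002663·17.7968 = 0.0683  (Lockheed)
  w_1 = 0.135620·2.0276 + -0.002663·8.9528 = 0.2511  (Raytheon)
  w_2 = 0.135620·2.1681 + -0.002663·8.9023 = 0.2703  (Xerox)
  w_3 = 0.135620·-0.8540 + -0.002663·17.9503 = -0.1636  (Starbucks)
  w_4 = 0.135620·2.4876 + -0.002663·17.7003 = 0.2902  (Alcoa)
  w_5 = 0.135620·2.4243 + -0.002663·16.9669 = 0.2836  (Nike)
Σw_i=1.0000  μᵀw=0.1760
σ²=wᵀΣw=λ₁·μ_p+λ₂ = 0.135620·0.176 + -0.002663 = 0.021206 ≈ 0.0212


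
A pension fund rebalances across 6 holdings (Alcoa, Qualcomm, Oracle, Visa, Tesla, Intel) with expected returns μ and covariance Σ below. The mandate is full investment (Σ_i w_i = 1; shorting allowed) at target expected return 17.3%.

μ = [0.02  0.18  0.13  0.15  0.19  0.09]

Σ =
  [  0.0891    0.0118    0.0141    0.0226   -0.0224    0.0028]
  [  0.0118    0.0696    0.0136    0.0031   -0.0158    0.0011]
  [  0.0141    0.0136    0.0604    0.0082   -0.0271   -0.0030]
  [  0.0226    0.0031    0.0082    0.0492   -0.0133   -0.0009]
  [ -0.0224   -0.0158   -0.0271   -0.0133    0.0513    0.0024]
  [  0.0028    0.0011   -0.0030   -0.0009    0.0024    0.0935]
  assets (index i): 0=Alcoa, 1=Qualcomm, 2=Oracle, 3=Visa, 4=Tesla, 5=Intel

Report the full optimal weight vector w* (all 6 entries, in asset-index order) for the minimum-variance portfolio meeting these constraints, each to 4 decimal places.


u=Σ⁻¹μ = [0.0036  3.3568  4.5399  4.3160  8.2143  0.8993]
v=Σ⁻¹𝟙 = [10.7891  16.9865  30.4823  23.2125  51.0859  10.0624]
a=μᵀu=3.483532  b=𝟙ᵀu=21.329866  c=𝟙ᵀv=142.618712  D=ac−b²=41.853689
λ₁=(c·0.173−b)/D = (142.618712·0.173−21.329866)/41.853689 = 0.079878
λ₂=(a−b·0.173)/D = (3.483532−21.329866·0.173)/41.853689 = -0.004935
w* = 0.079878·u + -0.004935·v:
  w_0 = 0.079878·0.0036 + -0.004935·10.7891 = -0.0530  (Alcoa)
  w_1 = 0.079878·3.3568 + -0.004935·16.9865 = 0.1843  (Qualcomm)
  w_2 = 0.079878·4.5399 + -0.004935·30.4823 = 0.2122  (Oracle)
  w_3 = 0.079878·4.3160 + -0.004935·23.2125 = 0.2302  (Visa)
  w_4 = 0.079878·8.2143 + -0.004935·51.0859 = 0.4040  (Tesla)
  w_5 = 0.079878·0.8993 + -0.004935·10.0624 = 0.0222  (Intel)
Σw_i=1.0000  μᵀw=0.1730
σ²=wᵀΣw=λ₁·μ_p+λ₂ = 0.079878·0.173 + -0.004935 = 0.008884 ≈ 0.0089

-0.0530  0.1843  0.2122  0.2302  0.4040  0.0222


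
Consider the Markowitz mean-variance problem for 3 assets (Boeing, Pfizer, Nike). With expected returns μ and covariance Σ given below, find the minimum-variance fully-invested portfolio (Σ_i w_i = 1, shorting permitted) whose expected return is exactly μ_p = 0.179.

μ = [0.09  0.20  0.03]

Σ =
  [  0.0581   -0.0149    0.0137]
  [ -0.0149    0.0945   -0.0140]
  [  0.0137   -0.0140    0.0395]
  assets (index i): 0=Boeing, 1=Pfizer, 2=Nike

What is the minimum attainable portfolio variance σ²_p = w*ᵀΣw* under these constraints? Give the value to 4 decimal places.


g=Σ⁻¹μ = [1.9766  2.5742  0.9863]
h=Σ⁻¹𝟙 = [15.4171  16.8564  25.9437]
a=μᵀg=0.722323  b=𝟙ᵀg=5.537117  c=𝟙ᵀh=58.217096  D=ac−b²=11.391880
λ₁=(c·0.179−b)/D = (58.217096·0.179−5.537117)/11.391880 = 0.428704
λ₂=(a−b·0.179)/D = (0.722323−5.537117·0.179)/11.391880 = -0.023598
w* = 0.428704·g + -0.023598·h:
  w_0 = 0.428704·1.9766 + -0.023598·15.4171 = 0.4836  (Boeing)
  w_1 = 0.428704·2.5742 + -0.023598·16.8564 = 0.7058  (Pfizer)
  w_2 = 0.428704·0.9863 + -0.023598·25.9437 = -0.1894  (Nike)
Σw_i=1.0000  μᵀw=0.1790
σ²=wᵀΣw=λ₁·μ_p+λ₂ = 0.428704·0.179 + -0.023598 = 0.053140 ≈ 0.0531

0.0531


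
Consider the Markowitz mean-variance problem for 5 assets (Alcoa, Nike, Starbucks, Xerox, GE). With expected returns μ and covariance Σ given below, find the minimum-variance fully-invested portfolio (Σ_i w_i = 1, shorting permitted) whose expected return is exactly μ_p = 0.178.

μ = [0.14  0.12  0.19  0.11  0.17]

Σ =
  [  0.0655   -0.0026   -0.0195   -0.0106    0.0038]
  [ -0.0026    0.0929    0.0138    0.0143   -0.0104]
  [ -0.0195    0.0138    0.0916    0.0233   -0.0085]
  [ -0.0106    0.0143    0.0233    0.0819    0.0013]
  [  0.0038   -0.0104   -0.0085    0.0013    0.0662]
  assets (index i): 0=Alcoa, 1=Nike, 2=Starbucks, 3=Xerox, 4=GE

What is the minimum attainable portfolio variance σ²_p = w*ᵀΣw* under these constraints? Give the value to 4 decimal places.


0.0260

u=Σ⁻¹μ = [2.9069  1.2014  2.5978  0.7243  2.9092]
v=Σ⁻¹𝟙 = [20.0026  9.9007  12.9412  9.1187  16.9955]
a=μᵀu=1.618948  b=𝟙ᵀu=10.339581  c=𝟙ᵀv=68.958773  D=ac−b²=4.733766
λ₁=(c·0.178−b)/D = (68.958773·0.178−10.339581)/4.733766 = 0.408783
λ₂=(a−b·0.178)/D = (1.618948−10.339581·0.178)/4.733766 = -0.046791
w* = 0.408783·u + -0.046791·v:
  w_0 = 0.408783·2.9069 + -0.046791·20.0026 = 0.2524  (Alcoa)
  w_1 = 0.408783·1.2014 + -0.046791·9.9007 = 0.0278  (Nike)
  w_2 = 0.408783·2.5978 + -0.046791·12.9412 = 0.4564  (Starbucks)
  w_3 = 0.408783·0.7243 + -0.046791·9.1187 = -0.1306  (Xerox)
  w_4 = 0.408783·2.9092 + -0.046791·16.9955 = 0.3940  (GE)
Σw_i=1.0000  μᵀw=0.1780
σ²=wᵀΣw=λ₁·μ_p+λ₂ = 0.408783·0.178 + -0.046791 = 0.025972 ≈ 0.0260


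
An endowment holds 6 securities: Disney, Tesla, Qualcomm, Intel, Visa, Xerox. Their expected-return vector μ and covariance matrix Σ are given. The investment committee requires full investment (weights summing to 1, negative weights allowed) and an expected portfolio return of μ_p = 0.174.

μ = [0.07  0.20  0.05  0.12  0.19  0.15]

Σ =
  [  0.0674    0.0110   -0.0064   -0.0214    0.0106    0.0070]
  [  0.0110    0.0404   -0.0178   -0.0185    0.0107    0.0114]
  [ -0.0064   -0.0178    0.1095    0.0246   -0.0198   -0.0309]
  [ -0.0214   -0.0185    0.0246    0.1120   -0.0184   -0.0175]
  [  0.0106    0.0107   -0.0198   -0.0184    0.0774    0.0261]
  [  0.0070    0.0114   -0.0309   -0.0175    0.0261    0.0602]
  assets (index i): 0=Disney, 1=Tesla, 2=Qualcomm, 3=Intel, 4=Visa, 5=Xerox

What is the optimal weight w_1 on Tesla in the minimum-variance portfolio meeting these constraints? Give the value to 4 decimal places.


0.5093

x=Σ⁻¹μ = [0.5218  5.5676  1.8220  2.3422  1.9060  2.1664]
y=Σ⁻¹𝟙 = [13.7572  28.7140  18.0313  16.9202  9.0107  19.8414]
a=μᵀx=2.209314  b=𝟙ᵀx=14.326034  c=𝟙ᵀy=106.274815  D=ac−b²=29.559148
λ₁=(c·0.174−b)/D = (106.274815·0.174−14.326034)/29.559148 = 0.140930
λ₂=(a−b·0.174)/D = (2.209314−14.326034·0.174)/29.559148 = -0.009588
w* = 0.140930·x + -0.009588·y:
  w_0 = 0.140930·0.5218 + -0.009588·13.7572 = -0.0584  (Disney)
  w_1 = 0.140930·5.5676 + -0.009588·28.7140 = 0.5093  (Tesla)
  w_2 = 0.140930·1.8220 + -0.009588·18.0313 = 0.0839  (Qualcomm)
  w_3 = 0.140930·2.3422 + -0.009588·16.9202 = 0.1679  (Intel)
  w_4 = 0.140930·1.9060 + -0.009588·9.0107 = 0.1822  (Visa)
  w_5 = 0.140930·2.1664 + -0.009588·19.8414 = 0.1151  (Xerox)
Σw_i=1.0000  μᵀw=0.1740
σ²=wᵀΣw=λ₁·μ_p+λ₂ = 0.140930·0.174 + -0.009588 = 0.014934 ≈ 0.0149


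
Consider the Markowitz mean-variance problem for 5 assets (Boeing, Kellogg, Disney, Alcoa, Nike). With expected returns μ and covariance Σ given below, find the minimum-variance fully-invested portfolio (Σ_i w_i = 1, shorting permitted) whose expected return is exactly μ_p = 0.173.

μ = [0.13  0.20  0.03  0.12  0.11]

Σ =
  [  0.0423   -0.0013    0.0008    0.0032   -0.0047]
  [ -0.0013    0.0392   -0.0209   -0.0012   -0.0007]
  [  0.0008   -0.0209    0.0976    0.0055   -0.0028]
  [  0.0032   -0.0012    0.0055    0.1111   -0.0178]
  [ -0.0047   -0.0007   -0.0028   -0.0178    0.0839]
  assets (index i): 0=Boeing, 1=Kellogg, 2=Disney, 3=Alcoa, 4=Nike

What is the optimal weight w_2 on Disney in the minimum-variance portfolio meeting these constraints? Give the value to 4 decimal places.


-0.0121

g=Σ⁻¹μ = [3.3435  6.1242  1.5734  1.2720  1.8718]
h=Σ⁻¹𝟙 = [25.4644  36.4150  17.7199  10.4193  16.4512]
a=μᵀg=2.065231  b=𝟙ᵀg=14.184904  c=𝟙ᵀh=106.469669  D=ac−b²=18.672985
λ₁=(c·0.173−b)/D = (106.469669·0.173−14.184904)/18.672985 = 0.226763
λ₂=(a−b·0.173)/D = (2.065231−14.184904·0.173)/18.672985 = -0.020819
w* = 0.226763·g + -0.020819·h:
  w_0 = 0.226763·3.3435 + -0.020819·25.4644 = 0.2280  (Boeing)
  w_1 = 0.226763·6.1242 + -0.020819·36.4150 = 0.6306  (Kellogg)
  w_2 = 0.226763·1.5734 + -0.020819·17.7199 = -0.0121  (Disney)
  w_3 = 0.226763·1.2720 + -0.020819·10.4193 = 0.0715  (Alcoa)
  w_4 = 0.226763·1.8718 + -0.020819·16.4512 = 0.0820  (Nike)
Σw_i=1.0000  μᵀw=0.1730
σ²=wᵀΣw=λ₁·μ_p+λ₂ = 0.226763·0.173 + -0.020819 = 0.018411 ≈ 0.0184


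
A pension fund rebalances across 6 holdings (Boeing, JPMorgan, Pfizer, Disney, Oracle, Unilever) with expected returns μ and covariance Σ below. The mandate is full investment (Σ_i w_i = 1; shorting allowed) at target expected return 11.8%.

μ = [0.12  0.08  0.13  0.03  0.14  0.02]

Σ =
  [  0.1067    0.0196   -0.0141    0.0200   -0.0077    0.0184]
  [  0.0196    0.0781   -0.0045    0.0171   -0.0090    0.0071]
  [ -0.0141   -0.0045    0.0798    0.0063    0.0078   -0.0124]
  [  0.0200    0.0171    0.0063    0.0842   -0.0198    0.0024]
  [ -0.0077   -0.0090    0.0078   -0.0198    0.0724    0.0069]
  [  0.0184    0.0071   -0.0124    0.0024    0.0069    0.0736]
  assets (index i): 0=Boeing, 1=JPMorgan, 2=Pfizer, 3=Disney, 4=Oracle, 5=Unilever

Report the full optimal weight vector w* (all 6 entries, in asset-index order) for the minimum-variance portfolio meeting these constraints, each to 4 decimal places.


0.1968  0.1603  0.2648  0.0458  0.3260  0.0063

u=Σ⁻¹μ = [1.2848  0.9974  1.6825  0.2130  2.0774  -0.0639]
v=Σ⁻¹𝟙 = [6.4491  10.4586  13.6079  10.6793  16.1668  11.3945]
a=μᵀu=0.748644  b=𝟙ᵀu=6.191220  c=𝟙ᵀv=68.756191  D=ac−b²=13.142705
λ₁=(c·0.118−b)/D = (68.756191·0.118−6.191220)/13.142705 = 0.146242
λ₂=(a−b·0.118)/D = (0.748644−6.191220·0.118)/13.142705 = 0.001376
w* = 0.146242·u + 0.001376·v:
  w_0 = 0.146242·1.2848 + 0.001376·6.4491 = 0.1968  (Boeing)
  w_1 = 0.146242·0.9974 + 0.001376·10.4586 = 0.1603  (JPMorgan)
  w_2 = 0.146242·1.6825 + 0.001376·13.6079 = 0.2648  (Pfizer)
  w_3 = 0.146242·0.2130 + 0.001376·10.6793 = 0.0458  (Disney)
  w_4 = 0.146242·2.0774 + 0.001376·16.1668 = 0.3260  (Oracle)
  w_5 = 0.146242·-0.0639 + 0.001376·11.3945 = 0.0063  (Unilever)
Σw_i=1.0000  μᵀw=0.1180
σ²=wᵀΣw=λ₁·μ_p+λ₂ = 0.146242·0.118 + 0.001376 = 0.018632 ≈ 0.0186


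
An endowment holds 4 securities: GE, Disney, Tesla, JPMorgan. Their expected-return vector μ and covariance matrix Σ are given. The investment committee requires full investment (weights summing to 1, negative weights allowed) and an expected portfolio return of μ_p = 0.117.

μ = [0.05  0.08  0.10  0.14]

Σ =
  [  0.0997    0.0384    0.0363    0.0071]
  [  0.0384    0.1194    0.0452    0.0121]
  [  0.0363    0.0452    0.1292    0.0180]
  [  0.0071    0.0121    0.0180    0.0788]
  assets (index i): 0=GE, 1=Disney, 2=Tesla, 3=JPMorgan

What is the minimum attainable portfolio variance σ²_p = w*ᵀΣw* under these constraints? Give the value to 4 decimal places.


x=Σ⁻¹μ = [0.1174  0.3144  0.4046  1.6254]
y=Σ⁻¹𝟙 = [6.6313  4.0263  2.9639  10.7976]
a=μᵀx=0.299031  b=𝟙ᵀx=2.461721  c=𝟙ᵀy=24.419065  D=ac−b²=1.242001
λ₁=(c·0.117−b)/D = (24.419065·0.117−2.461721)/1.242001 = 0.318285
λ₂=(a−b·0.117)/D = (0.299031−2.461721·0.117)/1.242001 = 0.008865
w* = 0.318285·x + 0.008865·y:
  w_0 = 0.318285·0.1174 + 0.008865·6.6313 = 0.0961  (GE)
  w_1 = 0.318285·0.3144 + 0.008865·4.0263 = 0.1358  (Disney)
  w_2 = 0.318285·0.4046 + 0.008865·2.9639 = 0.1550  (Tesla)
  w_3 = 0.318285·1.6254 + 0.008865·10.7976 = 0.6131  (JPMorgan)
Σw_i=1.0000  μᵀw=0.1170
σ²=wᵀΣw=λ₁·μ_p+λ₂ = 0.318285·0.117 + 0.008865 = 0.046104 ≈ 0.0461

0.0461


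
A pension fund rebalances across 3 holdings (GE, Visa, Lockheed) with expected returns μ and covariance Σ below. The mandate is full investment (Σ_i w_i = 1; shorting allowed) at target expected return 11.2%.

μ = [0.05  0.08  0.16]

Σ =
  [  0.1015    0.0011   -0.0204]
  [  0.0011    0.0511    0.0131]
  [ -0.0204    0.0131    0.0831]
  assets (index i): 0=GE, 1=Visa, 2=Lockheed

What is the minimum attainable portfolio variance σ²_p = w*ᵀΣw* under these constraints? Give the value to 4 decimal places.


0.0283

p=Σ⁻¹μ = [0.8787  1.0398  1.9772]
q=Σ⁻¹𝟙 = [12.1873  16.1061  12.4865]
a=μᵀp=0.443470  b=𝟙ᵀp=3.895695  c=𝟙ᵀq=40.779884  D=ac−b²=2.908196
λ₁=(c·0.112−b)/D = (40.779884·0.112−3.895695)/2.908196 = 0.230951
λ₂=(a−b·0.112)/D = (0.443470−3.895695·0.112)/2.908196 = 0.002459
w* = 0.230951·p + 0.002459·q:
  w_0 = 0.230951·0.8787 + 0.002459·12.1873 = 0.2329  (GE)
  w_1 = 0.230951·1.0398 + 0.002459·16.1061 = 0.2797  (Visa)
  w_2 = 0.230951·1.9772 + 0.002459·12.4865 = 0.4873  (Lockheed)
Σw_i=1.0000  μᵀw=0.1120
σ²=wᵀΣw=λ₁·μ_p+λ₂ = 0.230951·0.112 + 0.002459 = 0.028326 ≈ 0.0283


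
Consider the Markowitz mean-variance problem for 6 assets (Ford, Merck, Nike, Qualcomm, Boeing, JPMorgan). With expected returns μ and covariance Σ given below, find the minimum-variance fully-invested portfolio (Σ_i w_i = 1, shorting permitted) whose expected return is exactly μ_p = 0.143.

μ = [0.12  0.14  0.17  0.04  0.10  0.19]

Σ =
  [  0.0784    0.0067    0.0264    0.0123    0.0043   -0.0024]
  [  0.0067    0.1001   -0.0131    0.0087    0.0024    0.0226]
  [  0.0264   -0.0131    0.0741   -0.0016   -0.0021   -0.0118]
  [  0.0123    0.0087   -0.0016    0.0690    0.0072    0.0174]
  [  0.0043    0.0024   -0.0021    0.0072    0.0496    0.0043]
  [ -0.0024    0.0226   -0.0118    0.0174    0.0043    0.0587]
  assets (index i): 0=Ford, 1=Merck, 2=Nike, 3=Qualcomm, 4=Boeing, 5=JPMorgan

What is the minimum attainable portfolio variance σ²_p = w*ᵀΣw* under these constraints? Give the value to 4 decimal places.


u=Σ⁻¹μ = [0.6028  0.9472  2.8468  -0.6625  1.8286  3.5314]
v=Σ⁻¹𝟙 = [5.0073  7.4908  15.9313  7.6474  17.7159  13.9944]
a=μᵀu=1.516234  b=𝟙ᵀu=9.094330  c=𝟙ᵀv=67.787122  D=ac−b²=20.074292
λ₁=(c·0.143−b)/D = (67.787122·0.143−9.094330)/20.074292 = 0.029851
λ₂=(a−b·0.143)/D = (1.516234−9.094330·0.143)/20.074292 = 0.010747
w* = 0.029851·u + 0.010747·v:
  w_0 = 0.029851·0.6028 + 0.010747·5.0073 = 0.0718  (Ford)
  w_1 = 0.029851·0.9472 + 0.010747·7.4908 = 0.1088  (Merck)
  w_2 = 0.029851·2.8468 + 0.010747·15.9313 = 0.2562  (Nike)
  w_3 = 0.029851·-0.6625 + 0.010747·7.6474 = 0.0624  (Qualcomm)
  w_4 = 0.029851·1.8286 + 0.010747·17.7159 = 0.2450  (Boeing)
  w_5 = 0.029851·3.5314 + 0.010747·13.9944 = 0.2558  (JPMorgan)
Σw_i=1.0000  μᵀw=0.1430
σ²=wᵀΣw=λ₁·μ_p+λ₂ = 0.029851·0.143 + 0.010747 = 0.015016 ≈ 0.0150

0.0150


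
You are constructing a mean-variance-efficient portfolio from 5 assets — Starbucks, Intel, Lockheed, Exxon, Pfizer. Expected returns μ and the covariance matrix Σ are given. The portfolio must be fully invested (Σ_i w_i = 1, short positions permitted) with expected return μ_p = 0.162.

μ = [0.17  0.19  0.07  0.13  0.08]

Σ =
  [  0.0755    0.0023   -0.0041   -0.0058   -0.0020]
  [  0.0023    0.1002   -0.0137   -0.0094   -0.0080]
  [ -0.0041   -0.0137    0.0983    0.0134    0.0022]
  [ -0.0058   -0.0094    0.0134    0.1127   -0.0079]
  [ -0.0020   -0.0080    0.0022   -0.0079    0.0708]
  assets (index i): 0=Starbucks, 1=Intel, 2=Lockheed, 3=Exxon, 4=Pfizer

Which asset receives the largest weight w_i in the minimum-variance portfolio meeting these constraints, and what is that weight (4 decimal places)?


Starbucks (0.3735)

u=Σ⁻¹μ = [2.3867  2.2269  0.8864  1.4678  1.5852]
v=Σ⁻¹𝟙 = [14.6891  13.4735  10.8330  10.6504  16.9134]
a=μᵀu=1.208531  b=𝟙ᵀu=8.553059  c=𝟙ᵀv=66.559525  D=ac−b²=7.284422
λ₁=(c·0.162−b)/D = (66.559525·0.162−8.553059)/7.284422 = 0.306076
λ₂=(a−b·0.162)/D = (1.208531−8.553059·0.162)/7.284422 = -0.024307
w* = 0.306076·u + -0.024307·v:
  w_0 = 0.306076·2.3867 + -0.024307·14.6891 = 0.3735  (Starbucks)
  w_1 = 0.306076·2.2269 + -0.024307·13.4735 = 0.3541  (Intel)
  w_2 = 0.306076·0.8864 + -0.024307·10.8330 = 0.0080  (Lockheed)
  w_3 = 0.306076·1.4678 + -0.024307·10.6504 = 0.1904  (Exxon)
  w_4 = 0.306076·1.5852 + -0.024307·16.9134 = 0.0741  (Pfizer)
Σw_i=1.0000  μᵀw=0.1620
σ²=wᵀΣw=λ₁·μ_p+λ₂ = 0.306076·0.162 + -0.024307 = 0.025277 ≈ 0.0253


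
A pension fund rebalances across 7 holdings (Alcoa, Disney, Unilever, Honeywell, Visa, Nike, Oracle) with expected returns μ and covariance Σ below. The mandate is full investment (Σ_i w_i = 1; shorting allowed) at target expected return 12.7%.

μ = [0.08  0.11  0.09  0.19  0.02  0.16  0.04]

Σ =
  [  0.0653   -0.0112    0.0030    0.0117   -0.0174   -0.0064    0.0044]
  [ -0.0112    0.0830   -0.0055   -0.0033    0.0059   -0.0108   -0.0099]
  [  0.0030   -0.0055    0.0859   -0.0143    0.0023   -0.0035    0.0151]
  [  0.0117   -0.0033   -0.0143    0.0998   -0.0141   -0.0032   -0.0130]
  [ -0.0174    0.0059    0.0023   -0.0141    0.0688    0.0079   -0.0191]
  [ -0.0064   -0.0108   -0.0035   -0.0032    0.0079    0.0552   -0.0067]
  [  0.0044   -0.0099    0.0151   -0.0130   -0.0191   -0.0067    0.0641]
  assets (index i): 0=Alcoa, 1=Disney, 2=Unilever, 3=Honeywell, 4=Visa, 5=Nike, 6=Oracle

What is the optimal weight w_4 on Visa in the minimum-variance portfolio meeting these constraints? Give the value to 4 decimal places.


0.0256

g=Σ⁻¹μ = [1.6545  2.3782  1.3755  2.4821  1.0144  3.8555  1.7624]
h=Σ⁻¹𝟙 = [23.1172  21.5939  10.4078  17.9980  26.9839  26.4249  29.3498]
a=μᵀg=1.697024  b=𝟙ᵀg=14.522684  c=𝟙ᵀh=155.875490  D=ac−b²=53.616154
λ₁=(c·0.127−b)/D = (155.875490·0.127−14.522684)/53.616154 = 0.098357
λ₂=(a−b·0.127)/D = (1.697024−14.522684·0.127)/53.616154 = -0.002748
w* = 0.098357·g + -0.002748·h:
  w_0 = 0.098357·1.6545 + -0.002748·23.1172 = 0.0992  (Alcoa)
  w_1 = 0.098357·2.3782 + -0.002748·21.5939 = 0.1746  (Disney)
  w_2 = 0.098357·1.3755 + -0.002748·10.4078 = 0.1067  (Unilever)
  w_3 = 0.098357·2.4821 + -0.002748·17.9980 = 0.1947  (Honeywell)
  w_4 = 0.098357·1.0144 + -0.002748·26.9839 = 0.0256  (Visa)
  w_5 = 0.098357·3.8555 + -0.002748·26.4249 = 0.3066  (Nike)
  w_6 = 0.098357·1.7624 + -0.002748·29.3498 = 0.0927  (Oracle)
Σw_i=1.0000  μᵀw=0.1270
σ²=wᵀΣw=λ₁·μ_p+λ₂ = 0.098357·0.127 + -0.002748 = 0.009743 ≈ 0.0097


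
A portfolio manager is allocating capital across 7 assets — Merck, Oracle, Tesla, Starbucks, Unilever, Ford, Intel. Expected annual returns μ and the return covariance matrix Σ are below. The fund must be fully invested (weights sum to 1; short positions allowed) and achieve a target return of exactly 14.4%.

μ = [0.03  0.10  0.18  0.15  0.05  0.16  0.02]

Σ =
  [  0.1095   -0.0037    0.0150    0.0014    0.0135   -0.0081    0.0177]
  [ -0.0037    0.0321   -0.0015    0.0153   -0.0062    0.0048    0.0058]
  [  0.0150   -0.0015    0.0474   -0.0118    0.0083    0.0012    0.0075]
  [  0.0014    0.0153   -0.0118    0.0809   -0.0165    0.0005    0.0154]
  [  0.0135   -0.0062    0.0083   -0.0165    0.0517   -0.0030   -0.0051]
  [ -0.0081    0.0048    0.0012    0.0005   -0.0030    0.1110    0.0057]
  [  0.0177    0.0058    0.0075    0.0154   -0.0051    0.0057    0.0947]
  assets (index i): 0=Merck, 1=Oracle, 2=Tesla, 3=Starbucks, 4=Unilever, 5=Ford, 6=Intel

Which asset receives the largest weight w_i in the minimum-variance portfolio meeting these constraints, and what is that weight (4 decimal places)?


p=Σ⁻¹μ = [-0.2520  2.3044  4.3834  2.4614  1.4060  1.3355  -0.6349]
q=Σ⁻¹𝟙 = [4.1690  28.5534  18.8251  13.4882  23.9435  8.1972  5.1434]
a=μᵀp=1.652382  b=𝟙ᵀp=11.003765  c=𝟙ᵀq=102.319899  D=ac−b²=47.988756
λ₁=(c·0.144−b)/D = (102.319899·0.144−11.003765)/47.988756 = 0.077733
λ₂=(a−b·0.144)/D = (1.652382−11.003765·0.144)/47.988756 = 0.001414
w* = 0.077733·p + 0.001414·q:
  w_0 = 0.077733·-0.2520 + 0.001414·4.1690 = -0.0137  (Merck)
  w_1 = 0.077733·2.3044 + 0.001414·28.5534 = 0.2195  (Oracle)
  w_2 = 0.077733·4.3834 + 0.001414·18.8251 = 0.3673  (Tesla)
  w_3 = 0.077733·2.4614 + 0.001414·13.4882 = 0.2104  (Starbucks)
  w_4 = 0.077733·1.4060 + 0.001414·23.9435 = 0.1431  (Unilever)
  w_5 = 0.077733·1.3355 + 0.001414·8.1972 = 0.1154  (Ford)
  w_6 = 0.077733·-0.6349 + 0.001414·5.1434 = -0.0421  (Intel)
Σw_i=1.0000  μᵀw=0.1440
σ²=wᵀΣw=λ₁·μ_p+λ₂ = 0.077733·0.144 + 0.001414 = 0.012607 ≈ 0.0126

Tesla (0.3673)


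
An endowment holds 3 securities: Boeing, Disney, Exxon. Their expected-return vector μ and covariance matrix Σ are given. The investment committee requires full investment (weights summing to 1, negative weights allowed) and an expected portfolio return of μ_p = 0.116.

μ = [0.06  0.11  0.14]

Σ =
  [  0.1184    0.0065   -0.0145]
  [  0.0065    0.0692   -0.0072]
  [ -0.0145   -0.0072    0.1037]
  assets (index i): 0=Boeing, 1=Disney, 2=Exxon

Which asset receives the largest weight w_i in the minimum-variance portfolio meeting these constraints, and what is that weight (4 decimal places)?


Disney (0.4467)

p=Σ⁻¹μ = [0.6038  1.6944  1.5521]
q=Σ⁻¹𝟙 = [9.0942  14.8395  11.9451]
a=μᵀp=0.439907  b=𝟙ᵀp=3.850311  c=𝟙ᵀq=35.878771  D=ac−b²=0.958420
λ₁=(c·0.116−b)/D = (35.878771·0.116−3.850311)/0.958420 = 0.325146
λ₂=(a−b·0.116)/D = (0.439907−3.850311·0.116)/0.958420 = -0.007021
w* = 0.325146·p + -0.007021·q:
  w_0 = 0.325146·0.6038 + -0.007021·9.0942 = 0.1325  (Boeing)
  w_1 = 0.325146·1.6944 + -0.007021·14.8395 = 0.4467  (Disney)
  w_2 = 0.325146·1.5521 + -0.007021·11.9451 = 0.4208  (Exxon)
Σw_i=1.0000  μᵀw=0.1160
σ²=wᵀΣw=λ₁·μ_p+λ₂ = 0.325146·0.116 + -0.007021 = 0.030696 ≈ 0.0307


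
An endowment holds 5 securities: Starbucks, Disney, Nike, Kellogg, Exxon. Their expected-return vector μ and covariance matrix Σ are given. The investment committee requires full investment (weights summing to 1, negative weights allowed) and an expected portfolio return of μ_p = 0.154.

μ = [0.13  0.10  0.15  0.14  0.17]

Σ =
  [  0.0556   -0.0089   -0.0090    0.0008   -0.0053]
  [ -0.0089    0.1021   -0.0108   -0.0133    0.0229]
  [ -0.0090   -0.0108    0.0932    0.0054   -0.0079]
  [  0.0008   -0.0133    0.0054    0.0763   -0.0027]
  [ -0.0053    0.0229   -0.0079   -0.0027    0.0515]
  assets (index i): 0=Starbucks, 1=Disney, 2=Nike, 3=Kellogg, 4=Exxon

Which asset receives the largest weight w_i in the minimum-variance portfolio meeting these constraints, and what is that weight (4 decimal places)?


x=Σ⁻¹μ = [3.1660  0.9216  2.2200  1.9347  3.6590]
y=Σ⁻¹𝟙 = [23.8879  10.8380  15.1658  14.3841  20.1371]
a=μᵀx=1.729614  b=𝟙ᵀx=11.901196  c=𝟙ᵀy=84.413034  D=ac−b²=4.363475
λ₁=(c·0.154−b)/D = (84.413034·0.154−11.901196)/4.363475 = 0.251728
λ₂=(a−b·0.154)/D = (1.729614−11.901196·0.154)/4.363475 = -0.023644
w* = 0.251728·x + -0.023644·y:
  w_0 = 0.251728·3.1660 + -0.023644·23.8879 = 0.2322  (Starbucks)
  w_1 = 0.251728·0.9216 + -0.023644·10.8380 = -0.0243  (Disney)
  w_2 = 0.251728·2.2200 + -0.023644·15.1658 = 0.2003  (Nike)
  w_3 = 0.251728·1.9347 + -0.023644·14.3841 = 0.1469  (Kellogg)
  w_4 = 0.251728·3.6590 + -0.023644·20.1371 = 0.4449  (Exxon)
Σw_i=1.0000  μᵀw=0.1540
σ²=wᵀΣw=λ₁·μ_p+λ₂ = 0.251728·0.154 + -0.023644 = 0.015122 ≈ 0.0151

Exxon (0.4449)


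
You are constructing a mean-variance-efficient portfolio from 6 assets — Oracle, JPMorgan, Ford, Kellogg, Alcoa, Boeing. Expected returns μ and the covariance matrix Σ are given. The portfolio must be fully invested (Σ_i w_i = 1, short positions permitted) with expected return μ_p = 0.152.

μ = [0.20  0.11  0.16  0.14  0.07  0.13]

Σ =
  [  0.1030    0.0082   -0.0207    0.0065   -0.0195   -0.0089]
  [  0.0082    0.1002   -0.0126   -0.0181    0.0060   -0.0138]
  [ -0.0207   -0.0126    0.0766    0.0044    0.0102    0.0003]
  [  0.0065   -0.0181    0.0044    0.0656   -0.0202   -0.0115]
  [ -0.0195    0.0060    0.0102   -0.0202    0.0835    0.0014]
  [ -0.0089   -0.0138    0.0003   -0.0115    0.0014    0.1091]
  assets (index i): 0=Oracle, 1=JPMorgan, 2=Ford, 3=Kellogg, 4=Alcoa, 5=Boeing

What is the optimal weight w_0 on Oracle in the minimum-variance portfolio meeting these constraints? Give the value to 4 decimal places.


0.2533

u=Σ⁻¹μ = [2.6250  1.9493  2.7075  3.0944  1.6964  1.9492]
v=Σ⁻¹𝟙 = [14.7042  16.3063  15.7655  25.4385  18.2177  14.8323]
a=μᵀu=1.977988  b=𝟙ᵀu=14.021846  c=𝟙ᵀv=105.264523  D=ac−b²=11.599777
λ₁=(c·0.152−b)/D = (105.264523·0.152−14.021846)/11.599777 = 0.170552
λ₂=(a−b·0.152)/D = (1.977988−14.021846·0.152)/11.599777 = -0.013219
w* = 0.170552·u + -0.013219·v:
  w_0 = 0.170552·2.6250 + -0.013219·14.7042 = 0.2533  (Oracle)
  w_1 = 0.170552·1.9493 + -0.013219·16.3063 = 0.1169  (JPMorgan)
  w_2 = 0.170552·2.7075 + -0.013219·15.7655 = 0.2534  (Ford)
  w_3 = 0.170552·3.0944 + -0.013219·25.4385 = 0.1915  (Kellogg)
  w_4 = 0.170552·1.6964 + -0.013219·18.2177 = 0.0485  (Alcoa)
  w_5 = 0.170552·1.9492 + -0.013219·14.8323 = 0.1364  (Boeing)
Σw_i=1.0000  μᵀw=0.1520
σ²=wᵀΣw=λ₁·μ_p+λ₂ = 0.170552·0.152 + -0.013219 = 0.012705 ≈ 0.0127


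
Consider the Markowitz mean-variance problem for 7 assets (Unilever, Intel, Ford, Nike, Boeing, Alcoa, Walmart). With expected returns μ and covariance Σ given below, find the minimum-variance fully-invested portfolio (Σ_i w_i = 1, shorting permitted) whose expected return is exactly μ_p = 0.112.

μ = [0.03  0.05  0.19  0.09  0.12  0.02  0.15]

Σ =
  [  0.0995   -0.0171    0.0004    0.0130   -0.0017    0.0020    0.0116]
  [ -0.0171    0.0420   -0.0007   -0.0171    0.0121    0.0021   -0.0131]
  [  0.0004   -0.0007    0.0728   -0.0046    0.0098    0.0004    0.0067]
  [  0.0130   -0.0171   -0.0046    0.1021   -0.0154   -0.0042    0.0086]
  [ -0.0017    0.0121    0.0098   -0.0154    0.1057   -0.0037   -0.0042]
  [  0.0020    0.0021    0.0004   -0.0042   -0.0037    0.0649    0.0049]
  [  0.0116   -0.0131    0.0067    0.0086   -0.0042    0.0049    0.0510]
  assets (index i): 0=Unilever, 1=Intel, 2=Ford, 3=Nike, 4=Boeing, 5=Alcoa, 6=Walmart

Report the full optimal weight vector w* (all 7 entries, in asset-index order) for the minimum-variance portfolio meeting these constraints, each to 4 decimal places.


x=Σ⁻¹μ = [0.2129  2.5166  2.3002  1.2667  0.9485  0.1087  3.0911]
y=Σ⁻¹𝟙 = [12.0199  39.1178  11.8665  15.1907  7.6394  13.4461  22.1386]
a=μᵀx=1.262916  b=𝟙ᵀx=10.444718  c=𝟙ᵀy=121.418988  D=ac−b²=44.249846
λ₁=(c·0.112−b)/D = (121.418988·0.112−10.444718)/44.249846 = 0.071282
λ₂=(a−b·0.112)/D = (1.262916−10.444718·0.112)/44.249846 = 0.002104
w* = 0.071282·x + 0.002104·y:
  w_0 = 0.071282·0.2129 + 0.002104·12.0199 = 0.0405  (Unilever)
  w_1 = 0.071282·2.5166 + 0.002104·39.1178 = 0.2617  (Intel)
  w_2 = 0.071282·2.3002 + 0.002104·11.8665 = 0.1889  (Ford)
  w_3 = 0.071282·1.2667 + 0.002104·15.1907 = 0.1223  (Nike)
  w_4 = 0.071282·0.9485 + 0.002104·7.6394 = 0.0837  (Boeing)
  w_5 = 0.071282·0.1087 + 0.002104·13.4461 = 0.0360  (Alcoa)
  w_6 = 0.071282·3.0911 + 0.002104·22.1386 = 0.2669  (Walmart)
Σw_i=1.0000  μᵀw=0.1120
σ²=wᵀΣw=λ₁·μ_p+λ₂ = 0.071282·0.112 + 0.002104 = 0.010088 ≈ 0.0101

0.0405  0.2617  0.1889  0.1223  0.0837  0.0360  0.2669


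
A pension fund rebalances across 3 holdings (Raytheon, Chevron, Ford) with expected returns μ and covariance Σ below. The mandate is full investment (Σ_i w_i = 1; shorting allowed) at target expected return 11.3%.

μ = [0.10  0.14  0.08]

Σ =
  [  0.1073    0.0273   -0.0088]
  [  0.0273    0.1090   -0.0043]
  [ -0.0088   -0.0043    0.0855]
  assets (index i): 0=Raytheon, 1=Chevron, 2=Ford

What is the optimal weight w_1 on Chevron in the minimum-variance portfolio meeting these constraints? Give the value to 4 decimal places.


0.4776

g=Σ⁻¹μ = [0.7285  1.1441  1.0682]
h=Σ⁻¹𝟙 = [8.4562  7.5671  12.9468]
a=μᵀg=0.318476  b=𝟙ᵀg=2.940763  c=𝟙ᵀh=28.970143  D=ac−b²=0.578208
λ₁=(c·0.113−b)/D = (28.970143·0.113−2.940763)/0.578208 = 0.575680
λ₂=(a−b·0.113)/D = (0.318476−2.940763·0.113)/0.578208 = -0.023919
w* = 0.575680·g + -0.023919·h:
  w_0 = 0.575680·0.7285 + -0.023919·8.4562 = 0.2171  (Raytheon)
  w_1 = 0.575680·1.1441 + -0.023919·7.5671 = 0.4776  (Chevron)
  w_2 = 0.575680·1.0682 + -0.023919·12.9468 = 0.3053  (Ford)
Σw_i=1.0000  μᵀw=0.1130
σ²=wᵀΣw=λ₁·μ_p+λ₂ = 0.575680·0.113 + -0.023919 = 0.041133 ≈ 0.0411


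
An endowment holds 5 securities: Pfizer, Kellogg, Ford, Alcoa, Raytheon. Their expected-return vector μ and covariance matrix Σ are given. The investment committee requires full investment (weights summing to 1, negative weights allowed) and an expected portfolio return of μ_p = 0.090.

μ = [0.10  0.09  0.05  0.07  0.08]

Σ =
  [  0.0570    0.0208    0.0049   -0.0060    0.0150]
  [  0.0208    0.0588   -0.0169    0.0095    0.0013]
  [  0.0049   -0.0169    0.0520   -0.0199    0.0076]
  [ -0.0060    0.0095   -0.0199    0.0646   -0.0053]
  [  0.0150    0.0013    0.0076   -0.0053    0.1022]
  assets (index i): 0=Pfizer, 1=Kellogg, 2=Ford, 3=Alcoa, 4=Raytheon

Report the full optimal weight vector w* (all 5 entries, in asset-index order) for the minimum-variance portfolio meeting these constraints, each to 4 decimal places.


x=Σ⁻¹μ = [1.1096  1.3977  1.8408  1.5931  0.5479]
y=Σ⁻¹𝟙 = [8.2523  19.5133  32.9853  24.1223  7.1234]
a=μᵀx=0.484143  b=𝟙ᵀx=6.489114  c=𝟙ᵀy=91.996463  D=ac−b²=2.430803
λ₁=(c·0.090−b)/D = (91.996463·0.090−6.489114)/2.430803 = 0.736616
λ₂=(a−b·0.090)/D = (0.484143−6.489114·0.090)/2.430803 = -0.041088
w* = 0.736616·x + -0.041088·y:
  w_0 = 0.736616·1.1096 + -0.041088·8.2523 = 0.4783  (Pfizer)
  w_1 = 0.736616·1.3977 + -0.041088·19.5133 = 0.2278  (Kellogg)
  w_2 = 0.736616·1.8408 + -0.041088·32.9853 = 0.0007  (Ford)
  w_3 = 0.736616·1.5931 + -0.041088·24.1223 = 0.1824  (Alcoa)
  w_4 = 0.736616·0.5479 + -0.041088·7.1234 = 0.1109  (Raytheon)
Σw_i=1.0000  μᵀw=0.0900
σ²=wᵀΣw=λ₁·μ_p+λ₂ = 0.736616·0.090 + -0.041088 = 0.025207 ≈ 0.0252

0.4783  0.2278  0.0007  0.1824  0.1109


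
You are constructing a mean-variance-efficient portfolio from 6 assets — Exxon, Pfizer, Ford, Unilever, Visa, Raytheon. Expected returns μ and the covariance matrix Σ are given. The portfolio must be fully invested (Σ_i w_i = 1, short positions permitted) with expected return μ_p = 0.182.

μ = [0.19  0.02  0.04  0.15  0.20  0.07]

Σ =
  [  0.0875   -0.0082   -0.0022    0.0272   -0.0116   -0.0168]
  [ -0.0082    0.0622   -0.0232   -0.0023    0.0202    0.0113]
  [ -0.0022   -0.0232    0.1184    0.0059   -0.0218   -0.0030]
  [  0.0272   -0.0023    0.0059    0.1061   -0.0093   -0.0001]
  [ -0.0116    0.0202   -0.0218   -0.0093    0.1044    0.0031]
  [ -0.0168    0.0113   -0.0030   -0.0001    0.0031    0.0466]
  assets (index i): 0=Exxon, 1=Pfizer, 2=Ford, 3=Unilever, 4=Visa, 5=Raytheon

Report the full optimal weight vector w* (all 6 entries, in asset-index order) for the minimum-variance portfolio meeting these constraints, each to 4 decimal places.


u=Σ⁻¹μ = [2.6797  -0.2188  0.8093  0.8925  2.4326  2.4135]
v=Σ⁻¹𝟙 = [17.7176  15.9121  14.3006  5.4390  11.2212  24.1740]
a=μᵀu=1.326491  b=𝟙ᵀu=9.008889  c=𝟙ᵀv=88.764586  D=ac−b²=36.585308
λ₁=(c·0.182−b)/D = (88.764586·0.182−9.008889)/36.585308 = 0.195332
λ₂=(a−b·0.182)/D = (1.326491−9.008889·0.182)/36.585308 = -0.008559
w* = 0.195332·u + -0.008559·v:
  w_0 = 0.195332·2.6797 + -0.008559·17.7176 = 0.3718  (Exxon)
  w_1 = 0.195332·-0.2188 + -0.008559·15.9121 = -0.1789  (Pfizer)
  w_2 = 0.195332·0.8093 + -0.008559·14.3006 = 0.0357  (Ford)
  w_3 = 0.195332·0.8925 + -0.008559·5.4390 = 0.1278  (Unilever)
  w_4 = 0.195332·2.4326 + -0.008559·11.2212 = 0.3791  (Visa)
  w_5 = 0.195332·2.4135 + -0.008559·24.1740 = 0.2645  (Raytheon)
Σw_i=1.0000  μᵀw=0.1820
σ²=wᵀΣw=λ₁·μ_p+λ₂ = 0.195332·0.182 + -0.008559 = 0.026992 ≈ 0.0270

0.3718  -0.1789  0.0357  0.1278  0.3791  0.2645


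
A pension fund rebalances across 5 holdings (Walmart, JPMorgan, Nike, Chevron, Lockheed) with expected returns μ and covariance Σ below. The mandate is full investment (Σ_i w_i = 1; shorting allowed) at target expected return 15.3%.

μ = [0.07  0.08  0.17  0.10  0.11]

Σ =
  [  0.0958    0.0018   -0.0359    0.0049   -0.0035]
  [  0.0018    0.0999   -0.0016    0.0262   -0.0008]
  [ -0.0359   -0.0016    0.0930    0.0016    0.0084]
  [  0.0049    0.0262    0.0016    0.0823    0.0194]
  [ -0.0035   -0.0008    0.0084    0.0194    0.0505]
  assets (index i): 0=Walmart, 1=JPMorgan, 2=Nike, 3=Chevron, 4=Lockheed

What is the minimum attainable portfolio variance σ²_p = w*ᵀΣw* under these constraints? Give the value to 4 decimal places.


0.0531

p=Σ⁻¹μ = [1.6211  0.7083  2.3002  0.4354  1.7519]
q=Σ⁻¹𝟙 = [16.5693  9.0549  15.7049  3.9801  16.9525]
a=μᵀp=0.797421  b=𝟙ᵀp=6.816865  c=𝟙ᵀq=62.261737  D=ac−b²=3.179154
λ₁=(c·0.153−b)/D = (62.261737·0.153−6.816865)/3.179154 = 0.852170
λ₂=(a−b·0.153)/D = (0.797421−6.816865·0.153)/3.179154 = -0.077241
w* = 0.852170·p + -0.077241·q:
  w_0 = 0.852170·1.6211 + -0.077241·16.5693 = 0.1016  (Walmart)
  w_1 = 0.852170·0.7083 + -0.077241·9.0549 = -0.0958  (JPMorgan)
  w_2 = 0.852170·2.3002 + -0.077241·15.7049 = 0.7471  (Nike)
  w_3 = 0.852170·0.4354 + -0.077241·3.9801 = 0.0636  (Chevron)
  w_4 = 0.852170·1.7519 + -0.077241·16.9525 = 0.1835  (Lockheed)
Σw_i=1.0000  μᵀw=0.1530
σ²=wᵀΣw=λ₁·μ_p+λ₂ = 0.852170·0.153 + -0.077241 = 0.053142 ≈ 0.0531


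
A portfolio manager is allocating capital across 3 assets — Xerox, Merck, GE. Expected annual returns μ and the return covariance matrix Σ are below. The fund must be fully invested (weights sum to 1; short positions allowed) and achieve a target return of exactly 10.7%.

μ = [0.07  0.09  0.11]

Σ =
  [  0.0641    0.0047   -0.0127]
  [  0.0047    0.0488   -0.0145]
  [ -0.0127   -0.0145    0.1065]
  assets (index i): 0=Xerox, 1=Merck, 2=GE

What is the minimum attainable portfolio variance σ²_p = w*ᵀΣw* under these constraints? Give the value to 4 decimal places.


p=Σ⁻¹μ = [1.2253  2.1641  1.4736]
q=Σ⁻¹𝟙 = [16.7823  23.1986  14.5494]
a=μᵀp=0.442642  b=𝟙ᵀp=4.863068  c=𝟙ᵀq=54.530280  D=ac−b²=0.487963
λ₁=(c·0.107−b)/D = (54.530280·0.107−4.863068)/0.487963 = 1.991281
λ₂=(a−b·0.107)/D = (0.442642−4.863068·0.107)/0.487963 = -0.159246
w* = 1.991281·p + -0.159246·q:
  w_0 = 1.991281·1.2253 + -0.159246·16.7823 = -0.2325  (Xerox)
  w_1 = 1.991281·2.1641 + -0.159246·23.1986 = 0.6151  (Merck)
  w_2 = 1.991281·1.4736 + -0.159246·14.5494 = 0.6175  (GE)
Σw_i=1.0000  μᵀw=0.1070
σ²=wᵀΣw=λ₁·μ_p+λ₂ = 1.991281·0.107 + -0.159246 = 0.053821 ≈ 0.0538

0.0538


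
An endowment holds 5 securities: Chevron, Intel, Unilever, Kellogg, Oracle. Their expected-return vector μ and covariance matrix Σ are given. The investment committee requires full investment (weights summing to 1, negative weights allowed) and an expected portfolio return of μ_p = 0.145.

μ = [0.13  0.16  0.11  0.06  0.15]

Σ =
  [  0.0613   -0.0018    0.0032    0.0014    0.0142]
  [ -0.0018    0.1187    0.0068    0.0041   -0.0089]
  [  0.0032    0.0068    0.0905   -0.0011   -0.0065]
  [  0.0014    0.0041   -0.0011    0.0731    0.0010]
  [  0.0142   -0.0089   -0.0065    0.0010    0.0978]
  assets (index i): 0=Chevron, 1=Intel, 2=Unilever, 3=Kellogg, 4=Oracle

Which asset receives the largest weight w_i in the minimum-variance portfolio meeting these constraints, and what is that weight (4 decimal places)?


Chevron (0.2992)

u=Σ⁻¹μ = [1.7424  1.3941  1.1638  0.7065  1.4777]
v=Σ⁻¹𝟙 = [13.4704  8.2820  10.7991  12.9885  9.6077]
a=μᵀu=0.841646  b=𝟙ᵀu=6.484632  c=𝟙ᵀv=55.147629  D=ac−b²=4.364313
λ₁=(c·0.145−b)/D = (55.147629·0.145−6.484632)/4.364313 = 0.346395
λ₂=(a−b·0.145)/D = (0.841646−6.484632·0.145)/4.364313 = -0.022598
w* = 0.346395·u + -0.022598·v:
  w_0 = 0.346395·1.7424 + -0.022598·13.4704 = 0.2992  (Chevron)
  w_1 = 0.346395·1.3941 + -0.022598·8.2820 = 0.2957  (Intel)
  w_2 = 0.346395·1.1638 + -0.022598·10.7991 = 0.1591  (Unilever)
  w_3 = 0.346395·0.7065 + -0.022598·12.9885 = -0.0488  (Kellogg)
  w_4 = 0.346395·1.4777 + -0.022598·9.6077 = 0.2948  (Oracle)
Σw_i=1.0000  μᵀw=0.1450
σ²=wᵀΣw=λ₁·μ_p+λ₂ = 0.346395·0.145 + -0.022598 = 0.027629 ≈ 0.0276


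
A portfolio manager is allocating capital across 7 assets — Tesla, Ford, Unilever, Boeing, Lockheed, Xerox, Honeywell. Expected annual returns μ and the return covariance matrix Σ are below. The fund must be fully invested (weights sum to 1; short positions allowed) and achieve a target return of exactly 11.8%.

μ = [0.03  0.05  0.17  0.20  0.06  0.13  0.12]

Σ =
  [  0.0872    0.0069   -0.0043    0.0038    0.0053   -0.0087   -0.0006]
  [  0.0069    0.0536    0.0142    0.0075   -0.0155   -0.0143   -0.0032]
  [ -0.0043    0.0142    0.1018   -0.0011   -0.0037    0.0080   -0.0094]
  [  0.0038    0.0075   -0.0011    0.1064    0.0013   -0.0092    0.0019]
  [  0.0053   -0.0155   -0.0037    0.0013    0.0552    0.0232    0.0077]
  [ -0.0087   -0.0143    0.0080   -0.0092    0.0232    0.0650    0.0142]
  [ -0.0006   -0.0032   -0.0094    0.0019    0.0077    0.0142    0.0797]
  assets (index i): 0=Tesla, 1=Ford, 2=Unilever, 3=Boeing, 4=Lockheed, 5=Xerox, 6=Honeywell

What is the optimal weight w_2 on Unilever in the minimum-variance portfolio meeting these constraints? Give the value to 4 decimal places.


0.1431

x=Σ⁻¹μ = [0.4454  0.8812  1.5694  1.9565  0.3602  1.9235  1.3053]
y=Σ⁻¹𝟙 = [10.0694  23.3712  7.5303  8.2871  16.7536  13.9225  10.1527]
a=μᵀx=1.143840  b=𝟙ᵀx=8.441682  c=𝟙ᵀy=90.086801  D=ac−b²=31.782932
λ₁=(c·0.118−b)/D = (90.086801·0.118−8.441682)/31.782932 = 0.068860
λ₂=(a−b·0.118)/D = (1.143840−8.441682·0.118)/31.782932 = 0.004648
w* = 0.068860·x + 0.004648·y:
  w_0 = 0.068860·0.4454 + 0.004648·10.0694 = 0.0775  (Tesla)
  w_1 = 0.068860·0.8812 + 0.004648·23.3712 = 0.1693  (Ford)
  w_2 = 0.068860·1.5694 + 0.004648·7.5303 = 0.1431  (Unilever)
  w_3 = 0.068860·1.9565 + 0.004648·8.2871 = 0.1732  (Boeing)
  w_4 = 0.068860·0.3602 + 0.004648·16.7536 = 0.1027  (Lockheed)
  w_5 = 0.068860·1.9235 + 0.004648·13.9225 = 0.1972  (Xerox)
  w_6 = 0.068860·1.3053 + 0.004648·10.1527 = 0.1371  (Honeywell)
Σw_i=1.0000  μᵀw=0.1180
σ²=wᵀΣw=λ₁·μ_p+λ₂ = 0.068860·0.118 + 0.004648 = 0.012773 ≈ 0.0128


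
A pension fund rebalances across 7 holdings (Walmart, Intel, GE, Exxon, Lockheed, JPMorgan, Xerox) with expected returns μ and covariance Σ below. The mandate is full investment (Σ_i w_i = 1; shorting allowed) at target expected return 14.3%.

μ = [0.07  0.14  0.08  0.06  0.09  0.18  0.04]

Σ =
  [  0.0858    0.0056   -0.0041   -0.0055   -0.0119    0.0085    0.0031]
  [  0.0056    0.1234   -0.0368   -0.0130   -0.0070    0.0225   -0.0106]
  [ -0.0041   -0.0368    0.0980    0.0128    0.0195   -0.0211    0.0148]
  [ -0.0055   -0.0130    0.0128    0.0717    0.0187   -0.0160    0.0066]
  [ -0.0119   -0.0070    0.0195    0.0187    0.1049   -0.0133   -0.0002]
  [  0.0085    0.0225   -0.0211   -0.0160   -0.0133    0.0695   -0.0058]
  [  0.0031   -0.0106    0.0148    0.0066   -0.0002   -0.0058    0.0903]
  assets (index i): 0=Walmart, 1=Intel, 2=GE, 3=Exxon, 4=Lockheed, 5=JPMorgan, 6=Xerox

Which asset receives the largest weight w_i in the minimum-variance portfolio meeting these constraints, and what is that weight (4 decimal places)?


JPMorgan (0.5230)

g=Σ⁻¹μ = [0.6951  1.2265  1.5643  1.2478  0.8962  3.0762  0.4151]
h=Σ⁻¹𝟙 = [11.4975  11.1028  13.8254  15.5744  8.7440  19.6670  9.8611]
a=μᵀg=1.071356  b=𝟙ᵀg=9.121170  c=𝟙ᵀh=90.272137  D=ac−b²=13.517818
λ₁=(c·0.143−b)/D = (90.272137·0.143−9.121170)/13.517818 = 0.280204
λ₂=(a−b·0.143)/D = (1.071356−9.121170·0.143)/13.517818 = -0.017234
w* = 0.280204·g + -0.017234·h:
  w_0 = 0.280204·0.6951 + -0.017234·11.4975 = -0.0034  (Walmart)
  w_1 = 0.280204·1.2265 + -0.017234·11.1028 = 0.1523  (Intel)
  w_2 = 0.280204·1.5643 + -0.017234·13.8254 = 0.2001  (GE)
  w_3 = 0.280204·1.2478 + -0.017234·15.5744 = 0.0812  (Exxon)
  w_4 = 0.280204·0.8962 + -0.017234·8.7440 = 0.1004  (Lockheed)
  w_5 = 0.280204·3.0762 + -0.017234·19.6670 = 0.5230  (JPMorgan)
  w_6 = 0.280204·0.4151 + -0.017234·9.8611 = -0.0536  (Xerox)
Σw_i=1.0000  μᵀw=0.1430
σ²=wᵀΣw=λ₁·μ_p+λ₂ = 0.280204·0.143 + -0.017234 = 0.022835 ≈ 0.0228
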